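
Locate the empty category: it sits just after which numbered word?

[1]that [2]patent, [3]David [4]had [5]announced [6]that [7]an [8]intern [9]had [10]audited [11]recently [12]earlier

10

The displaced element is "that patent" (word 2).
It is linked across 1 clause boundary (that).
It functions as the direct object of "audited", so the gap sits immediately after word 10 ("audited").
Base order: David had announced that an intern had audited that patent recently earlier.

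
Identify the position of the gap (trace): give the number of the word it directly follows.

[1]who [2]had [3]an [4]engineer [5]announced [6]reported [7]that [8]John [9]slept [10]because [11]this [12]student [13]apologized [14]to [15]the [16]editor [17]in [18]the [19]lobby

5

The displaced element is "who" (word 1).
It is linked across 1 clause boundary (Ø).
It functions as the subject of "reported", so the gap sits immediately after word 5 ("announced").
Base order: An engineer had announced that who reported that John slept because this student apologized to the editor in the lobby.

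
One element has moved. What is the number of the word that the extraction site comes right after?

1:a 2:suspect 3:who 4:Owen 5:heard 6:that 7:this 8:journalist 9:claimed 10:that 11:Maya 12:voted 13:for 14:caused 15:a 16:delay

The displaced element is "a suspect" (word 2).
It is linked across 2 clause boundaries (that → that).
It functions as the object of the preposition "for" of "voted", so the gap sits immediately after word 13 ("for").
Base order: Owen heard that this journalist claimed that Maya voted for a suspect.

13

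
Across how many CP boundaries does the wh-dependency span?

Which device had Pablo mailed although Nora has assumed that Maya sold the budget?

"which device" originates inside the matrix clause — no clause boundary is crossed.

0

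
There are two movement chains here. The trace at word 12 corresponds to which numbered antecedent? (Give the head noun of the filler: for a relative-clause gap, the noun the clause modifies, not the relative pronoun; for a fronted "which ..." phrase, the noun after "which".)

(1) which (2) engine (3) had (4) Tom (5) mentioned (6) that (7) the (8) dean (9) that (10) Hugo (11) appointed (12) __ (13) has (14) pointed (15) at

8

The marked gap is inside the relative clause, the direct object of "appointed".
Its filler is the head noun "dean" (via "that"), at word 8.
(The other dependency links word 2 to a gap after word 15.)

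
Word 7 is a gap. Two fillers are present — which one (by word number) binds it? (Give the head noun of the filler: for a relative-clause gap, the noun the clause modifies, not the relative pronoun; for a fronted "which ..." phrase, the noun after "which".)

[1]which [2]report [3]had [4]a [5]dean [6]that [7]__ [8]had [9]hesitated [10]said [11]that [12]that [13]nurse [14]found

The marked gap is inside the relative clause, the subject of "hesitated".
Its filler is the head noun "dean" (via "that"), at word 5.
(The other dependency links word 2 to a gap after word 14.)

5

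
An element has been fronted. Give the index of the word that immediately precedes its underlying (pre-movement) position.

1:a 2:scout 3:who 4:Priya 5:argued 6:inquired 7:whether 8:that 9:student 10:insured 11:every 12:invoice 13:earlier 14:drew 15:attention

5

The displaced element is "a scout" (word 2).
It is linked across 1 clause boundary (Ø).
It functions as the subject of "inquired", so the gap sits immediately after word 5 ("argued").
Base order: Priya argued that a scout inquired whether that student insured every invoice earlier.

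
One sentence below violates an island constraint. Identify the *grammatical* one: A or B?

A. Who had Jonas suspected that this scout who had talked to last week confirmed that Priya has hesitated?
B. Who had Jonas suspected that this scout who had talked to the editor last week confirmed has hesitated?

In A, the wh-phrase is extracted from inside a complex-NP island (relative clause) (introduced by "who"), which blocks movement.
In B, the extraction path crosses only that-complement boundaries, which are transparent.
So B is grammatical.

B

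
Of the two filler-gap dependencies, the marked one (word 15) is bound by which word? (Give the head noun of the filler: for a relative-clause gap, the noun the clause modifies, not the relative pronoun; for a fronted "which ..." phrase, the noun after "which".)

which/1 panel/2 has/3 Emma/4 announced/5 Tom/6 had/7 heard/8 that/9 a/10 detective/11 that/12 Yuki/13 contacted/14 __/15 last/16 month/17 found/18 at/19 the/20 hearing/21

11

The marked gap is inside the relative clause, the direct object of "contacted".
Its filler is the head noun "detective" (via "that"), at word 11.
(The other dependency links word 2 to a gap after word 18.)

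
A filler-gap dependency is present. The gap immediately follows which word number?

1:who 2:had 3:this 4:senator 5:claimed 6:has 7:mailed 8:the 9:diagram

5

The displaced element is "who" (word 1).
It is linked across 1 clause boundary (Ø).
It functions as the subject of "mailed", so the gap sits immediately after word 5 ("claimed").
Base order: This senator had claimed who has mailed the diagram.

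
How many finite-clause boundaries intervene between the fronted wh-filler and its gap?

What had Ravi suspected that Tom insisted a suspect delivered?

2

"what" is extracted from the object of "delivered".
Boundaries crossed, outermost first: [that], [Ø] — 2 in total.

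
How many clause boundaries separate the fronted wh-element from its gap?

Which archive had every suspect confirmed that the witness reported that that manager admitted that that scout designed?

"which archive" is extracted from the object of "designed".
Boundaries crossed, outermost first: [that], [that], [that] — 3 in total.

3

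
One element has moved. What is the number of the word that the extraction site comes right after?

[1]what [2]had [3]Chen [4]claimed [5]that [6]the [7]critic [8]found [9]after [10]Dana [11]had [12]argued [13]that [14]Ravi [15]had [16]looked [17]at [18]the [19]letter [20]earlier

8

The displaced element is "what" (word 1).
It is linked across 1 clause boundary (that).
It functions as the direct object of "found", so the gap sits immediately after word 8 ("found").
Base order: Chen had claimed that the critic found what after Dana had argued that Ravi had looked at the letter earlier.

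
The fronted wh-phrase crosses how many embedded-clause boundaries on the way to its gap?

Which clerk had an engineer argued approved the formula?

1

"which clerk" is extracted from the subject of "approved".
Boundaries crossed, outermost first: [Ø] — 1 in total.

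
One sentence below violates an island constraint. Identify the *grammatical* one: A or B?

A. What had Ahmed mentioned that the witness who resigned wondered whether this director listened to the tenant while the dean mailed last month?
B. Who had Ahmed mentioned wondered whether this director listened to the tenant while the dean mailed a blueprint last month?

In A, the wh-phrase is extracted from inside a wh-island (introduced by "whether"), which blocks movement.
In B, the extraction path crosses only that-complement boundaries, which are transparent.
So B is grammatical.

B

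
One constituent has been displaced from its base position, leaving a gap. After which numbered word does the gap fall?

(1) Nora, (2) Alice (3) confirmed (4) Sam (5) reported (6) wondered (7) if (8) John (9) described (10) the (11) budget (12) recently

5

The displaced element is "Nora" (word 1).
It is linked across 2 clause boundaries (Ø → Ø).
It functions as the subject of "wondered", so the gap sits immediately after word 5 ("reported").
Base order: Alice confirmed Sam reported that Nora wondered if John described the budget recently.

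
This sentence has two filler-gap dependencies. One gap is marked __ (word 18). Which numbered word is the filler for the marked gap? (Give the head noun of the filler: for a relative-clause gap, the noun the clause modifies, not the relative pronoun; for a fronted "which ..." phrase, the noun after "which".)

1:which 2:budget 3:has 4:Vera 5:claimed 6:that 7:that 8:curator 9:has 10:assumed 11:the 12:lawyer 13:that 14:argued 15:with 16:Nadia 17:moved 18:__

The marked gap is the direct object of "moved".
Its filler is the fronted wh-phrase "which budget", at word 2.
(The other dependency links word 12 to a gap after word 13.)

2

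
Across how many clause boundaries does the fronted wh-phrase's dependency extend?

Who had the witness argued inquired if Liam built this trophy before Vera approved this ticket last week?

"who" is extracted from the subject of "inquired".
Boundaries crossed, outermost first: [Ø] — 1 in total.

1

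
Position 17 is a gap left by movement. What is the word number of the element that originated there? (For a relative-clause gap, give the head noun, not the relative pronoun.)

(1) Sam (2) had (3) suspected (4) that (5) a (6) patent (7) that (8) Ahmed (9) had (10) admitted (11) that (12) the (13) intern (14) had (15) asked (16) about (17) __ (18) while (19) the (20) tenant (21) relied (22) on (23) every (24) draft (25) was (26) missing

6

The gap at 17 is the prepositional object of "asked", inside a relative clause.
The relative pronoun is "that" (word 7); it is bound by the head noun immediately before it.
Its filler is the head noun "patent", at word 6.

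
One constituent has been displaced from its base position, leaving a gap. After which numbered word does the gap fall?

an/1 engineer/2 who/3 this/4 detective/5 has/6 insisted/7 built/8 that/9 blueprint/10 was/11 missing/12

7

The displaced element is "an engineer" (word 2).
It is linked across 1 clause boundary (Ø).
It functions as the subject of "built", so the gap sits immediately after word 7 ("insisted").
Base order: This detective has insisted that an engineer built that blueprint.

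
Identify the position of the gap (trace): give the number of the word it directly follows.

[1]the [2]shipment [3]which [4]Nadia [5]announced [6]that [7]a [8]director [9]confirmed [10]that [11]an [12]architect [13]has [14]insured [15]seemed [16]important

The displaced element is "the shipment" (word 2).
It is linked across 2 clause boundaries (that → that).
It functions as the direct object of "insured", so the gap sits immediately after word 14 ("insured").
Base order: Nadia announced that a director confirmed that an architect has insured the shipment.

14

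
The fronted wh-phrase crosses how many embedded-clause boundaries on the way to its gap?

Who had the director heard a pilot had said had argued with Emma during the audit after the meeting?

2

"who" is extracted from the subject of "argued".
Boundaries crossed, outermost first: [Ø], [Ø] — 2 in total.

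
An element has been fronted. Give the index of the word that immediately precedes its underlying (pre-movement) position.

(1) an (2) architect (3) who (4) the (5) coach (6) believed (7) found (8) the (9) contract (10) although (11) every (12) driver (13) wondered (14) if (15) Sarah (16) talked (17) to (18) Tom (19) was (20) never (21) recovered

6

The displaced element is "an architect" (word 2).
It is linked across 1 clause boundary (Ø).
It functions as the subject of "found", so the gap sits immediately after word 6 ("believed").
Base order: The coach believed that an architect found the contract although every driver wondered if Sarah talked to Tom.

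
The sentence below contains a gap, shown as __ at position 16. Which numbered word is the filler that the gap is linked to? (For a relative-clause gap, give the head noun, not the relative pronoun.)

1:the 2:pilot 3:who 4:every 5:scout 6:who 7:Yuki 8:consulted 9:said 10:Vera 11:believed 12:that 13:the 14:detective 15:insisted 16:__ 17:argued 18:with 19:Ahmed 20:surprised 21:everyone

2

The gap at 16 is the subject of "argued", inside a relative clause.
The relative pronoun is "who" (word 3); it is bound by the head noun immediately before it.
Its filler is the head noun "pilot", at word 2.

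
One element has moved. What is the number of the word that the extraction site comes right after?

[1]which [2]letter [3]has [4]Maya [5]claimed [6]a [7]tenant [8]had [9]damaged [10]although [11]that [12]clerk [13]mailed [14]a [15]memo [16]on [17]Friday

9

The displaced element is "which letter" (word 2).
It is linked across 1 clause boundary (Ø).
It functions as the direct object of "damaged", so the gap sits immediately after word 9 ("damaged").
Base order: Maya has claimed a tenant had damaged which letter although that clerk mailed a memo on Friday.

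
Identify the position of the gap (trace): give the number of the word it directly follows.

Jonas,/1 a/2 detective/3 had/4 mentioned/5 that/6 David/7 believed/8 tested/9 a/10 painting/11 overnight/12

8

The displaced element is "Jonas" (word 1).
It is linked across 2 clause boundaries (that → Ø).
It functions as the subject of "tested", so the gap sits immediately after word 8 ("believed").
Base order: A detective had mentioned that David believed Jonas tested a painting overnight.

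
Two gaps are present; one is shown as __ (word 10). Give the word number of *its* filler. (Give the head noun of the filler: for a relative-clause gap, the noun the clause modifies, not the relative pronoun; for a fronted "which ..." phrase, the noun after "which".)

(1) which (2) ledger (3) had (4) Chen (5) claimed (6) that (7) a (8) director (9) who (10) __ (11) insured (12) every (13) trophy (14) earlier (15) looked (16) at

The marked gap is inside the relative clause, the subject of "insured".
Its filler is the head noun "director" (via "who"), at word 8.
(The other dependency links word 2 to a gap after word 16.)

8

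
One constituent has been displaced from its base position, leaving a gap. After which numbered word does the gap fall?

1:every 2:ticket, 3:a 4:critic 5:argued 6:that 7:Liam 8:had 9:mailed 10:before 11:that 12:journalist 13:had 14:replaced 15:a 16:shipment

The displaced element is "every ticket" (word 2).
It is linked across 1 clause boundary (that).
It functions as the direct object of "mailed", so the gap sits immediately after word 9 ("mailed").
Base order: A critic argued that Liam had mailed every ticket before that journalist had replaced a shipment.

9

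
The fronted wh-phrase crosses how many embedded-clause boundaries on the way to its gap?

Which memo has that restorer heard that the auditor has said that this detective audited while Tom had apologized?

2

"which memo" is extracted from the object of "audited".
Boundaries crossed, outermost first: [that], [that] — 2 in total.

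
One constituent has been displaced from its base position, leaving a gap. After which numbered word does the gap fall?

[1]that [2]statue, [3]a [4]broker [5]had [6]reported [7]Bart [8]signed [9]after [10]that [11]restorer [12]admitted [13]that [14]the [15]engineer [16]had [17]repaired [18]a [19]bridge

8

The displaced element is "that statue" (word 2).
It is linked across 1 clause boundary (Ø).
It functions as the direct object of "signed", so the gap sits immediately after word 8 ("signed").
Base order: A broker had reported Bart signed that statue after that restorer admitted that the engineer had repaired a bridge.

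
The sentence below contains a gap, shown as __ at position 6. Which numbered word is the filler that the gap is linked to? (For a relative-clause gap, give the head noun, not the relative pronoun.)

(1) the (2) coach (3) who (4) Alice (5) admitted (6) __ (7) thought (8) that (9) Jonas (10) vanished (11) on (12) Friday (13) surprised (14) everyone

The gap at 6 is the subject of "thought", inside a relative clause.
The relative pronoun is "who" (word 3); it is bound by the head noun immediately before it.
Its filler is the head noun "coach", at word 2.

2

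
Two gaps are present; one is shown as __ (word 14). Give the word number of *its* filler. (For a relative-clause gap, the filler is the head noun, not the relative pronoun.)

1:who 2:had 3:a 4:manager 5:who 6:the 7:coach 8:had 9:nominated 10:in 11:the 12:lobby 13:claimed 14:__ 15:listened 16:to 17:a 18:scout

The marked gap is the subject of "listened".
Its filler is the fronted wh-phrase "who", at word 1.
(The other dependency links word 4 to a gap after word 9.)

1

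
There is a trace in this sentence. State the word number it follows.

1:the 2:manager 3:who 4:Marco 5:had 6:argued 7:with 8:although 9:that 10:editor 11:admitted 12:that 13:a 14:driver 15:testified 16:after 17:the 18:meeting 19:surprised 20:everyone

The displaced element is "the manager" (word 2).
It functions as the object of the preposition "with" of "argued", so the gap sits immediately after word 7 ("with").
Base order: Marco had argued with the manager although that editor admitted that a driver testified after the meeting.

7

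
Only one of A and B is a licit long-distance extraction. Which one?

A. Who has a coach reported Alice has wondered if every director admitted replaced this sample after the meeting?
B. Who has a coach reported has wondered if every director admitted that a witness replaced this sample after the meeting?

In A, the wh-phrase is extracted from inside a wh-island (introduced by "if"), which blocks movement.
In B, the extraction path crosses only that-complement boundaries, which are transparent.
So B is grammatical.

B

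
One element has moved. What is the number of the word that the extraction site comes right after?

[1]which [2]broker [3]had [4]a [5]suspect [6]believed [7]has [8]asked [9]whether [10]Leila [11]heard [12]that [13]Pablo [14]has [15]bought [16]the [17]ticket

6

The displaced element is "which broker" (word 2).
It is linked across 1 clause boundary (Ø).
It functions as the subject of "asked", so the gap sits immediately after word 6 ("believed").
Base order: A suspect had believed that which broker has asked whether Leila heard that Pablo has bought the ticket.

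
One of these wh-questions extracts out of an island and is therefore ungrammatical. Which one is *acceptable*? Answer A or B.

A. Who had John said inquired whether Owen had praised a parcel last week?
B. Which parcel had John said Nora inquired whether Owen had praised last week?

In B, the wh-phrase is extracted from inside a wh-island (introduced by "whether"), which blocks movement.
In A, the extraction path crosses only that-complement boundaries, which are transparent.
So A is grammatical.

A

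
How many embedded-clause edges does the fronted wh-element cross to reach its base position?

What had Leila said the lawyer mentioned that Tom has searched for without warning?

2

"what" is extracted from the PP object of "searched".
Boundaries crossed, outermost first: [Ø], [that] — 2 in total.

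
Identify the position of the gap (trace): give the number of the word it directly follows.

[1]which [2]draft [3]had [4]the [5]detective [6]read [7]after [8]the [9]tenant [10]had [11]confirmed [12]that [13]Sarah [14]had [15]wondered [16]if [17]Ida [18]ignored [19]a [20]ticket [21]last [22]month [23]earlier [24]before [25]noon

6

The displaced element is "which draft" (word 2).
It functions as the direct object of "read", so the gap sits immediately after word 6 ("read").
Base order: The detective had read which draft after the tenant had confirmed that Sarah had wondered if Ida ignored a ticket last month earlier before noon.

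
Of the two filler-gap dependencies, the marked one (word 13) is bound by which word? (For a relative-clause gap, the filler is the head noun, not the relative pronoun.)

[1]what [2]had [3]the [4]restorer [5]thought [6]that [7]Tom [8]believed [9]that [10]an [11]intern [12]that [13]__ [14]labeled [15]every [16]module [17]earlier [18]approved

The marked gap is inside the relative clause, the subject of "labeled".
Its filler is the head noun "intern" (via "that"), at word 11.
(The other dependency links word 1 to a gap after word 18.)

11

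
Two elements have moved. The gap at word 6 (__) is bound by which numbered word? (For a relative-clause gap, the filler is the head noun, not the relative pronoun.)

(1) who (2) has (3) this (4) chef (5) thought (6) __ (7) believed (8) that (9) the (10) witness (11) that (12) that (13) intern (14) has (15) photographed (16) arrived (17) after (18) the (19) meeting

1

The marked gap is the subject of "believed".
Its filler is the fronted wh-phrase "who", at word 1.
(The other dependency links word 10 to a gap after word 15.)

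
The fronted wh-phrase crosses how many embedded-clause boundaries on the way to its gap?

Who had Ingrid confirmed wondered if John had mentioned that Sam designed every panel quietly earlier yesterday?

1

"who" is extracted from the subject of "wondered".
Boundaries crossed, outermost first: [Ø] — 1 in total.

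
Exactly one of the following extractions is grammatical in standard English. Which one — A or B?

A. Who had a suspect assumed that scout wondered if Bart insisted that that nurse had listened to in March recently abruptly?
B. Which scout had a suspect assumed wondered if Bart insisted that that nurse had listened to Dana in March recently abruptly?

In A, the wh-phrase is extracted from inside a wh-island (introduced by "if"), which blocks movement.
In B, the extraction path crosses only that-complement boundaries, which are transparent.
So B is grammatical.

B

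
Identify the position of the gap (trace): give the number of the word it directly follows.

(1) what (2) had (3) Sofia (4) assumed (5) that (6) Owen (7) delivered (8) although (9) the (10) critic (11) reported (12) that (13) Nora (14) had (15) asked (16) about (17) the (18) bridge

7

The displaced element is "what" (word 1).
It is linked across 1 clause boundary (that).
It functions as the direct object of "delivered", so the gap sits immediately after word 7 ("delivered").
Base order: Sofia had assumed that Owen delivered what although the critic reported that Nora had asked about the bridge.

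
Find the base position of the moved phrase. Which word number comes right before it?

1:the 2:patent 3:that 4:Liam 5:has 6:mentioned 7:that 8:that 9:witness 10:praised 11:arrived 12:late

The displaced element is "the patent" (word 2).
It is linked across 1 clause boundary (that).
It functions as the direct object of "praised", so the gap sits immediately after word 10 ("praised").
Base order: Liam has mentioned that that witness praised the patent.

10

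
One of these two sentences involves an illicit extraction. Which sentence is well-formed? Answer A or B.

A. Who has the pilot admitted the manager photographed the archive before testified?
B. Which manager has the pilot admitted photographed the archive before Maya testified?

In A, the wh-phrase is extracted from inside an adjunct island (introduced by "before"), which blocks movement.
In B, the extraction path crosses only that-complement boundaries, which are transparent.
So B is grammatical.

B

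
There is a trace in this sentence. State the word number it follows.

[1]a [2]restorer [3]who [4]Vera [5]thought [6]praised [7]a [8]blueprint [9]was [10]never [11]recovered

5

The displaced element is "a restorer" (word 2).
It is linked across 1 clause boundary (Ø).
It functions as the subject of "praised", so the gap sits immediately after word 5 ("thought").
Base order: Vera thought that a restorer praised a blueprint.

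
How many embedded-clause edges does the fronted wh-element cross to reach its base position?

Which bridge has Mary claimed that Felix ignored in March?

1

"which bridge" is extracted from the object of "ignored".
Boundaries crossed, outermost first: [that] — 1 in total.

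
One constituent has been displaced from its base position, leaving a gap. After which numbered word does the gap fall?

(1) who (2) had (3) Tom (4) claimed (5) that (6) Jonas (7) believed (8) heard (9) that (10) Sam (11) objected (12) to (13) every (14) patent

7

The displaced element is "who" (word 1).
It is linked across 2 clause boundaries (that → Ø).
It functions as the subject of "heard", so the gap sits immediately after word 7 ("believed").
Base order: Tom had claimed that Jonas believed who heard that Sam objected to every patent.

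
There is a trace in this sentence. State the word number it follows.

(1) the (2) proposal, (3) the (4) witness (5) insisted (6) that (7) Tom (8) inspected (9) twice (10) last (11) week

8

The displaced element is "the proposal" (word 2).
It is linked across 1 clause boundary (that).
It functions as the direct object of "inspected", so the gap sits immediately after word 8 ("inspected").
Base order: The witness insisted that Tom inspected the proposal twice last week.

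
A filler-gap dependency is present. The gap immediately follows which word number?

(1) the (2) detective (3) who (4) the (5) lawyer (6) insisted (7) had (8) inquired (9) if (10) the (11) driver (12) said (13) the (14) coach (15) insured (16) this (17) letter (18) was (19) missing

The displaced element is "the detective" (word 2).
It is linked across 1 clause boundary (Ø).
It functions as the subject of "inquired", so the gap sits immediately after word 6 ("insisted").
Base order: The lawyer insisted that the detective had inquired if the driver said the coach insured this letter.

6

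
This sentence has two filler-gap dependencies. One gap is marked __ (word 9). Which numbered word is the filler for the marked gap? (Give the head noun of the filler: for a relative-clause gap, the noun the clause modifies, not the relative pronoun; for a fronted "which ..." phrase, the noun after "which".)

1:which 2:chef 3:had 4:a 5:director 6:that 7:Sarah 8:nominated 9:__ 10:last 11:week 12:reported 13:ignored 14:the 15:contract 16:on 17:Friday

5

The marked gap is inside the relative clause, the direct object of "nominated".
Its filler is the head noun "director" (via "that"), at word 5.
(The other dependency links word 2 to a gap after word 12.)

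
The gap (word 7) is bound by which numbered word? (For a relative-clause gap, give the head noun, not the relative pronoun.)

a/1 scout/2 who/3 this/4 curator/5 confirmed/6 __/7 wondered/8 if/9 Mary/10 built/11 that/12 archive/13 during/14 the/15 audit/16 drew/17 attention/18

The gap at 7 is the subject of "wondered", inside a relative clause.
The relative pronoun is "who" (word 3); it is bound by the head noun immediately before it.
Its filler is the head noun "scout", at word 2.

2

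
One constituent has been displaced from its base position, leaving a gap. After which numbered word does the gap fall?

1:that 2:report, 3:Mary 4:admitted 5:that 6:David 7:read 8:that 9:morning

7

The displaced element is "that report" (word 2).
It is linked across 1 clause boundary (that).
It functions as the direct object of "read", so the gap sits immediately after word 7 ("read").
Base order: Mary admitted that David read that report that morning.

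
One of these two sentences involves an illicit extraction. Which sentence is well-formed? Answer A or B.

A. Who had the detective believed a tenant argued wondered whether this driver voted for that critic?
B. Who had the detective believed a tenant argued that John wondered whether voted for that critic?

A

In B, the wh-phrase is extracted from inside a wh-island (introduced by "whether"), which blocks movement.
In A, the extraction path crosses only that-complement boundaries, which are transparent.
So A is grammatical.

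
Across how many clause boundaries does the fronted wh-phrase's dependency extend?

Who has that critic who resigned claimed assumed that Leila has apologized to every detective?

"who" is extracted from the subject of "assumed".
Boundaries crossed, outermost first: [Ø] — 1 in total.

1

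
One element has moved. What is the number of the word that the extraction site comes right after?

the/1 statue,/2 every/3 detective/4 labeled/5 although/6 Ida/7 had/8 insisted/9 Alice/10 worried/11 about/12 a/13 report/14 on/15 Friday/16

5

The displaced element is "the statue" (word 2).
It functions as the direct object of "labeled", so the gap sits immediately after word 5 ("labeled").
Base order: Every detective labeled the statue although Ida had insisted Alice worried about a report on Friday.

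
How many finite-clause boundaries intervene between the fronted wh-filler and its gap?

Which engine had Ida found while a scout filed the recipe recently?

"which engine" originates inside the matrix clause — no clause boundary is crossed.

0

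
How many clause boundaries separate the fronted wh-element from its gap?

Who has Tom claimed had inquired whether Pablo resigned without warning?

"who" is extracted from the subject of "inquired".
Boundaries crossed, outermost first: [Ø] — 1 in total.

1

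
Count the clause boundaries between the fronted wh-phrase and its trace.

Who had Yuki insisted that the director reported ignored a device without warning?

"who" is extracted from the subject of "ignored".
Boundaries crossed, outermost first: [that], [Ø] — 2 in total.

2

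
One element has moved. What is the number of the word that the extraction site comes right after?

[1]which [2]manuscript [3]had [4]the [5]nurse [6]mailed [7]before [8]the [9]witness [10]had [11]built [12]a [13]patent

The displaced element is "which manuscript" (word 2).
It functions as the direct object of "mailed", so the gap sits immediately after word 6 ("mailed").
Base order: The nurse had mailed which manuscript before the witness had built a patent.

6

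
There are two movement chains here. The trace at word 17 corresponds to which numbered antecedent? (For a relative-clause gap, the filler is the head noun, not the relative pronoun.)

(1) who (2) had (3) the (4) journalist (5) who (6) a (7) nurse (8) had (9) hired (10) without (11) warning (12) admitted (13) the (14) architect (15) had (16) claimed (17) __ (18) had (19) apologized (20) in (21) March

1

The marked gap is the subject of "apologized".
Its filler is the fronted wh-phrase "who", at word 1.
(The other dependency links word 4 to a gap after word 9.)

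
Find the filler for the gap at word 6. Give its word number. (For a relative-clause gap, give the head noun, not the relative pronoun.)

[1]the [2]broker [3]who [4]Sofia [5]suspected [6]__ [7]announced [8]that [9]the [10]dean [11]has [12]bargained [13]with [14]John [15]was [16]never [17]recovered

The gap at 6 is the subject of "announced", inside a relative clause.
The relative pronoun is "who" (word 3); it is bound by the head noun immediately before it.
Its filler is the head noun "broker", at word 2.

2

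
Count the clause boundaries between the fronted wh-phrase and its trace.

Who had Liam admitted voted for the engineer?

"who" is extracted from the subject of "voted".
Boundaries crossed, outermost first: [Ø] — 1 in total.

1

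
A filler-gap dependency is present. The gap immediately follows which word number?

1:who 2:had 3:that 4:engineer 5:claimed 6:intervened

The displaced element is "who" (word 1).
It is linked across 1 clause boundary (Ø).
It functions as the subject of "intervened", so the gap sits immediately after word 5 ("claimed").
Base order: That engineer had claimed that who intervened.

5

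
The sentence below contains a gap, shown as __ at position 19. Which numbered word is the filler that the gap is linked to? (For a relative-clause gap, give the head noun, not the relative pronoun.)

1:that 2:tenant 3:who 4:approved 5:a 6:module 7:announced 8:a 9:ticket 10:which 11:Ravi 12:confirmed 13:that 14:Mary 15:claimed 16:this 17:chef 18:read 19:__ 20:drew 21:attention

9

The gap at 19 is the object of "read", inside a relative clause.
The relative pronoun is "which" (word 10); it is bound by the head noun immediately before it.
Its filler is the head noun "ticket", at word 9.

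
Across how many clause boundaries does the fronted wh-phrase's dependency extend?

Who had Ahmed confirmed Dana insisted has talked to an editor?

2

"who" is extracted from the subject of "talked".
Boundaries crossed, outermost first: [Ø], [Ø] — 2 in total.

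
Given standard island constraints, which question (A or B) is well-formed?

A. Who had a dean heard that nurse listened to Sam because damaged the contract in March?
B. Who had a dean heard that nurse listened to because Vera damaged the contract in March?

In A, the wh-phrase is extracted from inside an adjunct island (introduced by "because"), which blocks movement.
In B, the extraction path crosses only that-complement boundaries, which are transparent.
So B is grammatical.

B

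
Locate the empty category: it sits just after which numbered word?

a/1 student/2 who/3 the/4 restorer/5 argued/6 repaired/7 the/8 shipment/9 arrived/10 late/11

6

The displaced element is "a student" (word 2).
It is linked across 1 clause boundary (Ø).
It functions as the subject of "repaired", so the gap sits immediately after word 6 ("argued").
Base order: The restorer argued that a student repaired the shipment.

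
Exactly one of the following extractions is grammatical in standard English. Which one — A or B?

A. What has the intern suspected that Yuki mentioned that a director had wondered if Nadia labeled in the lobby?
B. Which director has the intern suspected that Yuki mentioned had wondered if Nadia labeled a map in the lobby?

In A, the wh-phrase is extracted from inside a wh-island (introduced by "if"), which blocks movement.
In B, the extraction path crosses only that-complement boundaries, which are transparent.
So B is grammatical.

B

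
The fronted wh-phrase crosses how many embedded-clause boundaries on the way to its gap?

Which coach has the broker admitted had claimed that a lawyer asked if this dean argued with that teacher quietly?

"which coach" is extracted from the subject of "claimed".
Boundaries crossed, outermost first: [Ø] — 1 in total.

1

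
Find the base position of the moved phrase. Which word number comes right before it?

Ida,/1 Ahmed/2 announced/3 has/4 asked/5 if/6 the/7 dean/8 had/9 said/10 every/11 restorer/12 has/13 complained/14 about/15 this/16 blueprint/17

The displaced element is "Ida" (word 1).
It is linked across 1 clause boundary (Ø).
It functions as the subject of "asked", so the gap sits immediately after word 3 ("announced").
Base order: Ahmed announced that Ida has asked if the dean had said every restorer has complained about this blueprint.

3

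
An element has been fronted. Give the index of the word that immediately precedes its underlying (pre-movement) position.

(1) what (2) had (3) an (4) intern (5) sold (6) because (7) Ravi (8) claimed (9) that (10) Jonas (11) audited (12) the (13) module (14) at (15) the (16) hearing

5

The displaced element is "what" (word 1).
It functions as the direct object of "sold", so the gap sits immediately after word 5 ("sold").
Base order: An intern had sold what because Ravi claimed that Jonas audited the module at the hearing.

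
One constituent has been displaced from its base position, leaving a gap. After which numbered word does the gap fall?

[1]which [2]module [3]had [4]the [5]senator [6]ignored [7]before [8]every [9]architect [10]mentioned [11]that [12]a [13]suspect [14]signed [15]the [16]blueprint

6

The displaced element is "which module" (word 2).
It functions as the direct object of "ignored", so the gap sits immediately after word 6 ("ignored").
Base order: The senator had ignored which module before every architect mentioned that a suspect signed the blueprint.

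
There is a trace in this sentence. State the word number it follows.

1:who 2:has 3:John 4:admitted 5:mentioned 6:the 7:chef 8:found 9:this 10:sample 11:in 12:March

4

The displaced element is "who" (word 1).
It is linked across 1 clause boundary (Ø).
It functions as the subject of "mentioned", so the gap sits immediately after word 4 ("admitted").
Base order: John has admitted that who mentioned the chef found this sample in March.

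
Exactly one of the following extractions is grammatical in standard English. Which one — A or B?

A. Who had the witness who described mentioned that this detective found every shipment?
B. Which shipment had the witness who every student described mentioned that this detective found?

In A, the wh-phrase is extracted from inside a complex-NP island (relative clause) (introduced by "who"), which blocks movement.
In B, the extraction path crosses only that-complement boundaries, which are transparent.
So B is grammatical.

B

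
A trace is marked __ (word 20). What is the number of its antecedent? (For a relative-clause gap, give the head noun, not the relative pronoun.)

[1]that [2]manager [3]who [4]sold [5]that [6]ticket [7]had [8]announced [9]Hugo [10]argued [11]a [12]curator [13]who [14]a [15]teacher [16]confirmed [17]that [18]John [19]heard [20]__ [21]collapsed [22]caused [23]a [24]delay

12

The gap at 20 is the subject of "collapsed", inside a relative clause.
The relative pronoun is "who" (word 13); it is bound by the head noun immediately before it.
Its filler is the head noun "curator", at word 12.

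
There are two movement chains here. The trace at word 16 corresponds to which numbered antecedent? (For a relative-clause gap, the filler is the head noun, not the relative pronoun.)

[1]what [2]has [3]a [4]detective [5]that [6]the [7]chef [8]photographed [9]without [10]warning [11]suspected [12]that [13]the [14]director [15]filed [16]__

The marked gap is the direct object of "filed".
Its filler is the fronted wh-phrase "what", at word 1.
(The other dependency links word 4 to a gap after word 8.)

1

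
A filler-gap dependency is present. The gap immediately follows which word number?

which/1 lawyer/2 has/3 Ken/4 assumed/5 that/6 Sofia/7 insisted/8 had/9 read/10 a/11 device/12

8

The displaced element is "which lawyer" (word 2).
It is linked across 2 clause boundaries (that → Ø).
It functions as the subject of "read", so the gap sits immediately after word 8 ("insisted").
Base order: Ken has assumed that Sofia insisted that which lawyer had read a device.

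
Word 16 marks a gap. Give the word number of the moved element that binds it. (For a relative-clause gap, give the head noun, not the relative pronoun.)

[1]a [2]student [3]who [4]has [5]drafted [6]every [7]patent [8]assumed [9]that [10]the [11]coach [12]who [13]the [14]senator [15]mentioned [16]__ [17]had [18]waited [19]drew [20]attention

The gap at 16 is the subject of "waited", inside a relative clause.
The relative pronoun is "who" (word 12); it is bound by the head noun immediately before it.
Its filler is the head noun "coach", at word 11.

11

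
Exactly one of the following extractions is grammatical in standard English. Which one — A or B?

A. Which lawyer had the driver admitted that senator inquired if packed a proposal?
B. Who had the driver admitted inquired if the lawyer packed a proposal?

B

In A, the wh-phrase is extracted from inside a wh-island (introduced by "if"), which blocks movement.
In B, the extraction path crosses only that-complement boundaries, which are transparent.
So B is grammatical.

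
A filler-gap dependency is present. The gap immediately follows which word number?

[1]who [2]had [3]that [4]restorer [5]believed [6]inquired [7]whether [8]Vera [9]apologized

5

The displaced element is "who" (word 1).
It is linked across 1 clause boundary (Ø).
It functions as the subject of "inquired", so the gap sits immediately after word 5 ("believed").
Base order: That restorer had believed that who inquired whether Vera apologized.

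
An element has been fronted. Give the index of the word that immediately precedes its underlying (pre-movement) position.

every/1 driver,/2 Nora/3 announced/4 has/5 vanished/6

The displaced element is "every driver" (word 2).
It is linked across 1 clause boundary (Ø).
It functions as the subject of "vanished", so the gap sits immediately after word 4 ("announced").
Base order: Nora announced that every driver has vanished.

4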